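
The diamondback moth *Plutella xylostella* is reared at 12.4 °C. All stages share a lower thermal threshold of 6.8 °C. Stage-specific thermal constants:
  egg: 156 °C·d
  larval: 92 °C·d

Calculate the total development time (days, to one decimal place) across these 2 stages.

Daily accumulation at 12.4 °C = 12.4 − 6.8 = 5.6 DD/day.
Total K = 156 + 92 = 248 DD.
Total duration = 248 / 5.6 = 44.286 ≈ 44.3 days.

44.3 days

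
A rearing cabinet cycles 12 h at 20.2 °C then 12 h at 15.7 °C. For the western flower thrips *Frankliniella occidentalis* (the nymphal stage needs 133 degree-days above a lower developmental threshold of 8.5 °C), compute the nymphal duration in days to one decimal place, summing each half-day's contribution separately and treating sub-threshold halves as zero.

Day half: max(0, 20.2 − 8.5) × 0.5 = 11.7 × 0.5 = 5.85 DD.
Night half: max(0, 15.7 − 8.5) × 0.5 = 7.2 × 0.5 = 3.60 DD.
Per 24 h: 9.45 DD/day.
Duration = 133 / 9.45 = 14.074 ≈ 14.1 days.

14.1 days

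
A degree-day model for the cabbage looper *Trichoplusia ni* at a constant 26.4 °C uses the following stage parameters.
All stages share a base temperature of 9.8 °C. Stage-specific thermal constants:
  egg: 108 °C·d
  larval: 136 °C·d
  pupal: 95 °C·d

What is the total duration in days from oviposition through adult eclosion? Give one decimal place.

Daily accumulation at 26.4 °C = 26.4 − 9.8 = 16.6 DD/day.
Total K = 108 + 136 + 95 = 339 DD.
Total duration = 339 / 16.6 = 20.422 ≈ 20.4 days.

20.4 days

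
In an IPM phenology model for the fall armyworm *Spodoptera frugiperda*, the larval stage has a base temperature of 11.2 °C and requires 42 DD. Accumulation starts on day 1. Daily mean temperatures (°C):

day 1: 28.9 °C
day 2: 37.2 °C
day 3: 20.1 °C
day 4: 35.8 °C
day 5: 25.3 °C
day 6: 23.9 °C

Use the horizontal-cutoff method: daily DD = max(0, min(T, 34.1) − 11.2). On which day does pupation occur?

day 3

Daily DD above 11.2 °C (capped at 22.9): 17.7, 22.9, 8.9, 22.9, 14.1, 12.7.
Cumulative: 17.7, 40.6, 49.5, 72.4, 86.5, 99.2.
The total first reaches 42 DD on day 3.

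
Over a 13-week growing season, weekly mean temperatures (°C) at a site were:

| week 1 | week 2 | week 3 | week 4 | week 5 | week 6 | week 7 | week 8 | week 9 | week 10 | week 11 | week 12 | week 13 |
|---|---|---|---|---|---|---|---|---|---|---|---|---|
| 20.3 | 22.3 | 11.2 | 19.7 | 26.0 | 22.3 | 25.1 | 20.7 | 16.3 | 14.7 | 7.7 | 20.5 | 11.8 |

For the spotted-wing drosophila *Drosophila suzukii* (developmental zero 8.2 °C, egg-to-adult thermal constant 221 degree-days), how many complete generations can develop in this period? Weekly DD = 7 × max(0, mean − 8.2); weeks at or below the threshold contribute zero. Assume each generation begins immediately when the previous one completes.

4 generations

Weekly DD (7 × max(0, T̄ − 8.2)): 84.7, 98.7, 21.0, 80.5, 124.6, 98.7, 118.3, 87.5, 56.7, 45.5, 0.0, 86.1, 25.2.
Season total = 927.5 DD.
Complete generations = ⌊927.5 / 221⌋ = 4.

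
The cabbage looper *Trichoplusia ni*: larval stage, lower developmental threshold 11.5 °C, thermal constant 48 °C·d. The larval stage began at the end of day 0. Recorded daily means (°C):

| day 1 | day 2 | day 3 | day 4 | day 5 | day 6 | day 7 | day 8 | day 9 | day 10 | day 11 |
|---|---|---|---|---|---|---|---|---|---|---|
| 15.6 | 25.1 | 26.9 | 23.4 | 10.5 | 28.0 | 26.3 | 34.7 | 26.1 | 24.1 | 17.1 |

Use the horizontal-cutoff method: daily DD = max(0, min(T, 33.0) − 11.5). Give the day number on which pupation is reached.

Daily DD above 11.5 °C (capped at 21.5): 4.1, 13.6, 15.4, 11.9, 0.0, 16.5, 14.8, 21.5, 14.6, 12.6, 5.6.
Cumulative: 4.1, 17.7, 33.1, 45.0, 45.0, 61.5, 76.3, 97.8, 112.4, 125.0, 130.6.
The total first reaches 48 DD on day 6.

day 6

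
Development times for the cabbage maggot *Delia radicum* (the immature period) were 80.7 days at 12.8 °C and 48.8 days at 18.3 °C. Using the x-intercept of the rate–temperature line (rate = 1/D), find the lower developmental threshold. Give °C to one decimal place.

Under the model K = D·(T − T_b), so D₁·(T₁ − T_b) = D₂·(T₂ − T_b).
80.7·(12.8 − T_b) = 48.8·(18.3 − T_b)
T_b = (80.7·12.8 − 48.8·18.3) / (80.7 − 48.8) = 139.92 / 31.9 = 4.386 °C ≈ 4.4 °C.

4.4 °C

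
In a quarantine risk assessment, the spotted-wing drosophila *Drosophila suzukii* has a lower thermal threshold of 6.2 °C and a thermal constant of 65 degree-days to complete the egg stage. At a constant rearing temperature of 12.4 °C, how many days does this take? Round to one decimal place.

10.5 days

Daily accumulation = 12.4 − 6.2 = 6.2 DD/day.
Duration = 65 / 6.2 = 10.484 ≈ 10.5 days.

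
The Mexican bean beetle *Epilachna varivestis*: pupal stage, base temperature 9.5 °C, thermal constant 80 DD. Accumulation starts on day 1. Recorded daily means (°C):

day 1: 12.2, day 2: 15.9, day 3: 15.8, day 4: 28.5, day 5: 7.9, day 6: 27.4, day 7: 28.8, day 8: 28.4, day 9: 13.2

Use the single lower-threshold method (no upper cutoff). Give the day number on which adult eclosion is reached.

day 8

Daily DD above 9.5 °C: 2.7, 6.4, 6.3, 19.0, 0.0, 17.9, 19.3, 18.9, 3.7.
Cumulative: 2.7, 9.1, 15.4, 34.4, 34.4, 52.3, 71.6, 90.5, 94.2.
The total first reaches 80 DD on day 8.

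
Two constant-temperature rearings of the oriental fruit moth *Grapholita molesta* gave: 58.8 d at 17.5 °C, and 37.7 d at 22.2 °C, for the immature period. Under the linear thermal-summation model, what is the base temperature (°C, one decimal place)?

Under the model K = D·(T − T_b), so D₁·(T₁ − T_b) = D₂·(T₂ − T_b).
58.8·(17.5 − T_b) = 37.7·(22.2 − T_b)
T_b = (58.8·17.5 − 37.7·22.2) / (58.8 − 37.7) = 192.06 / 21.1 = 9.102 °C ≈ 9.1 °C.

9.1 °C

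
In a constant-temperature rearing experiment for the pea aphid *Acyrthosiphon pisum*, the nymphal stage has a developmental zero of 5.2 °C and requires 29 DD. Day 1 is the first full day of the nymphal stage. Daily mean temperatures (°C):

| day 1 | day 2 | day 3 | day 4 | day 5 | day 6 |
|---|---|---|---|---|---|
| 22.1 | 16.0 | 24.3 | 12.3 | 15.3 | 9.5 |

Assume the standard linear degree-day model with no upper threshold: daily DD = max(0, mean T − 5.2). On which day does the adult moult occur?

day 3

Daily DD above 5.2 °C: 16.9, 10.8, 19.1, 7.1, 10.1, 4.3.
Cumulative: 16.9, 27.7, 46.8, 53.9, 64.0, 68.3.
The total first reaches 29 DD on day 3.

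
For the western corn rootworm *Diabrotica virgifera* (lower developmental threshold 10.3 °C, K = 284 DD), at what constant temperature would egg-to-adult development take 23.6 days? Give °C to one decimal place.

22.3 °C

Required daily accumulation = 284 / 23.6 = 12.034 DD/day.
T = T_base + 12.034 = 10.3 + 12.034 = 22.334 ≈ 22.3 °C.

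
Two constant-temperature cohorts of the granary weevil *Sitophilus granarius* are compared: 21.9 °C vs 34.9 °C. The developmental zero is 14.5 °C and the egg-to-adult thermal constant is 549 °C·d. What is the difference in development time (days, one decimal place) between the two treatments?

47.3 days

At 21.9 °C: 549 / (21.9 − 14.5) = 549 / 7.4 = 74.189 d.
At 34.9 °C: 549 / (34.9 − 14.5) = 549 / 20.4 = 26.912 d.
Difference = |74.189 − 26.912| = 47.277 ≈ 47.3 days.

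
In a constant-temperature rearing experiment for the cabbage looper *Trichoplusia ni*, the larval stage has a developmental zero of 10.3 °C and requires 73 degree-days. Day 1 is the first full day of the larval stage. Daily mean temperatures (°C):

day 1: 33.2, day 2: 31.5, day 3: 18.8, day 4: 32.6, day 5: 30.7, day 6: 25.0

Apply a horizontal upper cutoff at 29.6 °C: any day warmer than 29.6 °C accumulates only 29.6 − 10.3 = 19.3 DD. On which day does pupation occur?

day 5

Daily DD above 10.3 °C (capped at 19.3): 19.3, 19.3, 8.5, 19.3, 19.3, 14.7.
Cumulative: 19.3, 38.6, 47.1, 66.4, 85.7, 100.4.
The total first reaches 73 DD on day 5.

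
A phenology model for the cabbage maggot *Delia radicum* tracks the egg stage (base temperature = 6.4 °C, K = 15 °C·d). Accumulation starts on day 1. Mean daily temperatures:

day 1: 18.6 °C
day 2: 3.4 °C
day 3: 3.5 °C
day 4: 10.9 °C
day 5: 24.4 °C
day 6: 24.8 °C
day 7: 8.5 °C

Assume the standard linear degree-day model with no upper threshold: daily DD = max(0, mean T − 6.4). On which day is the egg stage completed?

Daily DD above 6.4 °C: 12.2, 0.0, 0.0, 4.5, 18.0, 18.4, 2.1.
Cumulative: 12.2, 12.2, 12.2, 16.7, 34.7, 53.1, 55.2.
The total first reaches 15 DD on day 4.

day 4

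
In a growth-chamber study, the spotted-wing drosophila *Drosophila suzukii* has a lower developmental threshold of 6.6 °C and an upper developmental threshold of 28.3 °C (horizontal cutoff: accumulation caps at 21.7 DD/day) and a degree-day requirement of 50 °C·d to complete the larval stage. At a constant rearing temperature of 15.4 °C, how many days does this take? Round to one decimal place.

5.7 days

Daily accumulation = 15.4 − 6.6 = 8.8 DD/day.
Duration = 50 / 8.8 = 5.682 ≈ 5.7 days.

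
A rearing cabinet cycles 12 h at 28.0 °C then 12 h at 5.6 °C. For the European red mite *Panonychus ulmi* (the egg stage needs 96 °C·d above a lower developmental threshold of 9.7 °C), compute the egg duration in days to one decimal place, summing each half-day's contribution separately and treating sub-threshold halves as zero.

10.5 days

Day half: max(0, 28.0 − 9.7) × 0.5 = 18.3 × 0.5 = 9.15 DD.
Night half: max(0, 5.6 − 9.7) × 0.5 = 0.0 × 0.5 = 0.00 DD.
Per 24 h: 9.15 DD/day.
Duration = 96 / 9.15 = 10.492 ≈ 10.5 days.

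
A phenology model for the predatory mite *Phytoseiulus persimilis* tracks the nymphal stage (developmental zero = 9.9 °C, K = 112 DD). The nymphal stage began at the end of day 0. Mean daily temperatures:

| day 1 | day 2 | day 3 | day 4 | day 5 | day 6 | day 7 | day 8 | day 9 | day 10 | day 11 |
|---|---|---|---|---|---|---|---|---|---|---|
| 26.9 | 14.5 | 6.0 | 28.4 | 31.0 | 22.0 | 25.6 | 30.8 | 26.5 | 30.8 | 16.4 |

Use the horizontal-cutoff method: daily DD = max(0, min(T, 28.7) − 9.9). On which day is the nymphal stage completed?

day 9

Daily DD above 9.9 °C (capped at 18.8): 17.0, 4.6, 0.0, 18.5, 18.8, 12.1, 15.7, 18.8, 16.6, 18.8, 6.5.
Cumulative: 17.0, 21.6, 21.6, 40.1, 58.9, 71.0, 86.7, 105.5, 122.1, 140.9, 147.4.
The total first reaches 112 DD on day 9.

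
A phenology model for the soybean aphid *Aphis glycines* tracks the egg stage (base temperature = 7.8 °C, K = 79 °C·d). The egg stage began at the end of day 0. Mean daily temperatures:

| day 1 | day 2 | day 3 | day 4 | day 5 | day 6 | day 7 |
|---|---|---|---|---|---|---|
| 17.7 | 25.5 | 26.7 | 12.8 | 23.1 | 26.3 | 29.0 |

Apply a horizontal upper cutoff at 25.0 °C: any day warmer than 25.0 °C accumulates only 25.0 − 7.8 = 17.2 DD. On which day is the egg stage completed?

Daily DD above 7.8 °C (capped at 17.2): 9.9, 17.2, 17.2, 5.0, 15.3, 17.2, 17.2.
Cumulative: 9.9, 27.1, 44.3, 49.3, 64.6, 81.8, 99.0.
The total first reaches 79 DD on day 6.

day 6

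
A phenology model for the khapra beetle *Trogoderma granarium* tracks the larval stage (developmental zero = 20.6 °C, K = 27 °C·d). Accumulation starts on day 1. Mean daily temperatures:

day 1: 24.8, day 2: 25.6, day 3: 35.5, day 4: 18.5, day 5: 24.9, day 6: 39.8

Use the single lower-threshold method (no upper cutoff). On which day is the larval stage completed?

Daily DD above 20.6 °C: 4.2, 5.0, 14.9, 0.0, 4.3, 19.2.
Cumulative: 4.2, 9.2, 24.1, 24.1, 28.4, 47.6.
The total first reaches 27 DD on day 5.

day 5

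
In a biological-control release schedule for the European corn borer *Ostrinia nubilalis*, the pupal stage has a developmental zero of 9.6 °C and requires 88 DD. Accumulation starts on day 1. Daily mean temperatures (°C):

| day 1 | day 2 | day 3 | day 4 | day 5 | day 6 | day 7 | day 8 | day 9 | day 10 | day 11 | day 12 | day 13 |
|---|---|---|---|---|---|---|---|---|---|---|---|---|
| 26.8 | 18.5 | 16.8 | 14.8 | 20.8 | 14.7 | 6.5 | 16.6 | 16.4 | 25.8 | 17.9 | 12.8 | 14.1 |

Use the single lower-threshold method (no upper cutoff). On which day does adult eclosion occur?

Daily DD above 9.6 °C: 17.2, 8.9, 7.2, 5.2, 11.2, 5.1, 0.0, 7.0, 6.8, 16.2, 8.3, 3.2, 4.5.
Cumulative: 17.2, 26.1, 33.3, 38.5, 49.7, 54.8, 54.8, 61.8, 68.6, 84.8, 93.1, 96.3, 100.8.
The total first reaches 88 DD on day 11.

day 11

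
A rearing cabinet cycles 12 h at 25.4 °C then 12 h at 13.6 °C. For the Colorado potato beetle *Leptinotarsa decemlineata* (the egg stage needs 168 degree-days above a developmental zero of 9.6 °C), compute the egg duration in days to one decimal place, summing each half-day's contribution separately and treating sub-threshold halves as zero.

Day half: max(0, 25.4 − 9.6) × 0.5 = 15.8 × 0.5 = 7.90 DD.
Night half: max(0, 13.6 − 9.6) × 0.5 = 4.0 × 0.5 = 2.00 DD.
Per 24 h: 9.90 DD/day.
Duration = 168 / 9.90 = 16.970 ≈ 17.0 days.

17.0 days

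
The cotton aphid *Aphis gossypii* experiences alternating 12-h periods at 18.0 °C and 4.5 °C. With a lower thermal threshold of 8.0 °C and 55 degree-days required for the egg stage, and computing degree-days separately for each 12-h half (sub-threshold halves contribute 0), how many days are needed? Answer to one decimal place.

Day half: max(0, 18.0 − 8.0) × 0.5 = 10.0 × 0.5 = 5.00 DD.
Night half: max(0, 4.5 − 8.0) × 0.5 = 0.0 × 0.5 = 0.00 DD.
Per 24 h: 5.00 DD/day.
Duration = 55 / 5.00 = 11.000 ≈ 11.0 days.

11.0 days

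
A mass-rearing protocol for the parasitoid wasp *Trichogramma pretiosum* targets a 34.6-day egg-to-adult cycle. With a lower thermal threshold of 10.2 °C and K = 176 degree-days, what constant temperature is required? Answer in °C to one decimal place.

Required daily accumulation = 176 / 34.6 = 5.087 DD/day.
T = T_base + 5.087 = 10.2 + 5.087 = 15.287 ≈ 15.3 °C.

15.3 °C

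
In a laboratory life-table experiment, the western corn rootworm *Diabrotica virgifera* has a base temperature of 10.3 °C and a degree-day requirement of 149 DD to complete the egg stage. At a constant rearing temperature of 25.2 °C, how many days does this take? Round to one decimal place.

10.0 days

Daily accumulation = 25.2 − 10.3 = 14.9 DD/day.
Duration = 149 / 14.9 = 10.000 ≈ 10.0 days.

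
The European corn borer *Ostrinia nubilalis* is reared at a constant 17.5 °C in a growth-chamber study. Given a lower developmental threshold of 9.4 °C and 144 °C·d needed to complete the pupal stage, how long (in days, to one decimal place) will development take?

Daily accumulation = 17.5 − 9.4 = 8.1 DD/day.
Duration = 144 / 8.1 = 17.778 ≈ 17.8 days.

17.8 days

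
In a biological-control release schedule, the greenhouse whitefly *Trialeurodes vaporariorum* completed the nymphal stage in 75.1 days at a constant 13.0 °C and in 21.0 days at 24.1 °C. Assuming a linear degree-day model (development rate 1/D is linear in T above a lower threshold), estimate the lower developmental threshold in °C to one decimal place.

8.7 °C

Under the model K = D·(T − T_b), so D₁·(T₁ − T_b) = D₂·(T₂ − T_b).
75.1·(13.0 − T_b) = 21.0·(24.1 − T_b)
T_b = (75.1·13.0 − 21.0·24.1) / (75.1 − 21.0) = 470.20 / 54.1 = 8.691 °C ≈ 8.7 °C.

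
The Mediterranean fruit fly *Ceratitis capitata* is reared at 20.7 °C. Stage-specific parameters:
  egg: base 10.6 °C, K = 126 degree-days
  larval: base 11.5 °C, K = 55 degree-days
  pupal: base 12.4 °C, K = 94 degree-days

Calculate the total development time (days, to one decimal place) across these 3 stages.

egg: 126 / (20.7 − 10.6) = 126 / 10.1 = 12.475 d.
larval: 55 / (20.7 − 11.5) = 55 / 9.2 = 5.978 d.
pupal: 94 / (20.7 − 12.4) = 94 / 8.3 = 11.325 d.
Sum = 29.779 ≈ 29.8 days.

29.8 days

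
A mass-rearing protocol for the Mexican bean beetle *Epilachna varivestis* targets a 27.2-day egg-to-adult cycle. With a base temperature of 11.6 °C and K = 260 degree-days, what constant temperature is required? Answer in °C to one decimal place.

Required daily accumulation = 260 / 27.2 = 9.559 DD/day.
T = T_base + 9.559 = 11.6 + 9.559 = 21.159 ≈ 21.2 °C.

21.2 °C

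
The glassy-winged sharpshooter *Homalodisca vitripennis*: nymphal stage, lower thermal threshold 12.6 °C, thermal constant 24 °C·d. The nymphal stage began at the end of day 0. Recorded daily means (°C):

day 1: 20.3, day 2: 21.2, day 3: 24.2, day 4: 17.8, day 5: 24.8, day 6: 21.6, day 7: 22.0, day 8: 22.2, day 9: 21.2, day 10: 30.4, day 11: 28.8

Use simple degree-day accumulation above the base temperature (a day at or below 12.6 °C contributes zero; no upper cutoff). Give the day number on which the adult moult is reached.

Daily DD above 12.6 °C: 7.7, 8.6, 11.6, 5.2, 12.2, 9.0, 9.4, 9.6, 8.6, 17.8, 16.2.
Cumulative: 7.7, 16.3, 27.9, 33.1, 45.3, 54.3, 63.7, 73.3, 81.9, 99.7, 115.9.
The total first reaches 24 DD on day 3.

day 3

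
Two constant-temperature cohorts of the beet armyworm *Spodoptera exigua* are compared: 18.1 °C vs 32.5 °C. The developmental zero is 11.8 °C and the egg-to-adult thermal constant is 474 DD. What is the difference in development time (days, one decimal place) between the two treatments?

At 18.1 °C: 474 / (18.1 − 11.8) = 474 / 6.3 = 75.238 d.
At 32.5 °C: 474 / (32.5 − 11.8) = 474 / 20.7 = 22.899 d.
Difference = |75.238 − 22.899| = 52.340 ≈ 52.3 days.

52.3 days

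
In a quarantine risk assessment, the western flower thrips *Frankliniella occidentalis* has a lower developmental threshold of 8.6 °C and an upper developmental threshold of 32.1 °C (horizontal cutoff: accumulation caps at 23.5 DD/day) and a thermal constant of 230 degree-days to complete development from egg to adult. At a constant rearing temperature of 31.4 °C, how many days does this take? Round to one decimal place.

Daily accumulation = 31.4 − 8.6 = 22.8 DD/day.
Duration = 230 / 22.8 = 10.088 ≈ 10.1 days.

10.1 days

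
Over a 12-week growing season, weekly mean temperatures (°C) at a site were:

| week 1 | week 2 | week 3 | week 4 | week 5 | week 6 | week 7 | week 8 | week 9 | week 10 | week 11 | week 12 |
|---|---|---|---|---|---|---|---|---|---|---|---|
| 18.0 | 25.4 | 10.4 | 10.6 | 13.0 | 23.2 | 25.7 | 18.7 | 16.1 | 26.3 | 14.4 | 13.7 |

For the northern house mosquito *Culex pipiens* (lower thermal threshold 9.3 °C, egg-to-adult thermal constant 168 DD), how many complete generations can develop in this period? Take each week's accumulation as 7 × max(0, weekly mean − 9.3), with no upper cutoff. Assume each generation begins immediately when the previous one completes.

4 generations

Weekly DD (7 × max(0, T̄ − 9.3)): 60.9, 112.7, 7.7, 9.1, 25.9, 97.3, 114.8, 65.8, 47.6, 119.0, 35.7, 30.8.
Season total = 727.3 DD.
Complete generations = ⌊727.3 / 168⌋ = 4.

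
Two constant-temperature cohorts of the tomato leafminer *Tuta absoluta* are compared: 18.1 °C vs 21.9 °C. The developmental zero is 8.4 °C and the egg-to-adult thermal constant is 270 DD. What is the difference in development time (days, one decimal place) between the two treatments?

7.8 days

At 18.1 °C: 270 / (18.1 − 8.4) = 270 / 9.7 = 27.835 d.
At 21.9 °C: 270 / (21.9 − 8.4) = 270 / 13.5 = 20.000 d.
Difference = |27.835 − 20.000| = 7.835 ≈ 7.8 days.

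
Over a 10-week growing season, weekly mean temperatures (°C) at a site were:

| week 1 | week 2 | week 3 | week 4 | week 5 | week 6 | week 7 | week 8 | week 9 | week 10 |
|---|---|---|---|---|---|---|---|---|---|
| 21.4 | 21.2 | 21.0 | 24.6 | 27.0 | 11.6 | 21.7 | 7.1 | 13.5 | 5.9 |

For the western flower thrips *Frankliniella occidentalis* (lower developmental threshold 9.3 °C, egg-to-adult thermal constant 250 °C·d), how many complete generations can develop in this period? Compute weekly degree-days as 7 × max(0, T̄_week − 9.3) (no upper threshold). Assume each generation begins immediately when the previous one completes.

Weekly DD (7 × max(0, T̄ − 9.3)): 84.7, 83.3, 81.9, 107.1, 123.9, 16.1, 86.8, 0.0, 29.4, 0.0.
Season total = 613.2 DD.
Complete generations = ⌊613.2 / 250⌋ = 2.

2 generations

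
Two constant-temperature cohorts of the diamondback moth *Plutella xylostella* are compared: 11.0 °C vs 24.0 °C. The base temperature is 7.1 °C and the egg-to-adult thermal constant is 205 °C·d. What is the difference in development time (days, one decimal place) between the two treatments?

At 11.0 °C: 205 / (11.0 − 7.1) = 205 / 3.9 = 52.564 d.
At 24.0 °C: 205 / (24.0 − 7.1) = 205 / 16.9 = 12.130 d.
Difference = |52.564 − 12.130| = 40.434 ≈ 40.4 days.

40.4 days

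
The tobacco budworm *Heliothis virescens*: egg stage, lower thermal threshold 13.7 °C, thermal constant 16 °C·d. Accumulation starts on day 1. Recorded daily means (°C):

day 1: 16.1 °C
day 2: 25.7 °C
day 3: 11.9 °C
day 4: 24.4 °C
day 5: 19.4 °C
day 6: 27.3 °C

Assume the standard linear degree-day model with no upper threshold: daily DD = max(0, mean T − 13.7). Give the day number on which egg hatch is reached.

day 4

Daily DD above 13.7 °C: 2.4, 12.0, 0.0, 10.7, 5.7, 13.6.
Cumulative: 2.4, 14.4, 14.4, 25.1, 30.8, 44.4.
The total first reaches 16 DD on day 4.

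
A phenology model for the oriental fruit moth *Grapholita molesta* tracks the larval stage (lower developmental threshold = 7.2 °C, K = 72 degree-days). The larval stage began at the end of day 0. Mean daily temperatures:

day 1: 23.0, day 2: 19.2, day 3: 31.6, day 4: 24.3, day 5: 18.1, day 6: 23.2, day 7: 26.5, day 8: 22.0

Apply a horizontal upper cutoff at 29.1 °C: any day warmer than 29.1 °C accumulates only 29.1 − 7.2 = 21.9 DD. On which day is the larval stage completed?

day 5

Daily DD above 7.2 °C (capped at 21.9): 15.8, 12.0, 21.9, 17.1, 10.9, 16.0, 19.3, 14.8.
Cumulative: 15.8, 27.8, 49.7, 66.8, 77.7, 93.7, 113.0, 127.8.
The total first reaches 72 DD on day 5.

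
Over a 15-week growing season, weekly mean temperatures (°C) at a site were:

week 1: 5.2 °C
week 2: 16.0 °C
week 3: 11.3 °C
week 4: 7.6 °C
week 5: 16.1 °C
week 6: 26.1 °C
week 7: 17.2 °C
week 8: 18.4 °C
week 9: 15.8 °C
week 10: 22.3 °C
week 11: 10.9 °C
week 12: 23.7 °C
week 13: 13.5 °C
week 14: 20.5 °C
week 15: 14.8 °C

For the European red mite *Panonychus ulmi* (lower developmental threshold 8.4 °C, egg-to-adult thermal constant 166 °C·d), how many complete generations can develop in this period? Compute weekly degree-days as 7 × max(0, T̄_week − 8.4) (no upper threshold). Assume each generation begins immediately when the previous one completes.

4 generations

Weekly DD (7 × max(0, T̄ − 8.4)): 0.0, 53.2, 20.3, 0.0, 53.9, 123.9, 61.6, 70.0, 51.8, 97.3, 17.5, 107.1, 35.7, 84.7, 44.8.
Season total = 821.8 DD.
Complete generations = ⌊821.8 / 166⌋ = 4.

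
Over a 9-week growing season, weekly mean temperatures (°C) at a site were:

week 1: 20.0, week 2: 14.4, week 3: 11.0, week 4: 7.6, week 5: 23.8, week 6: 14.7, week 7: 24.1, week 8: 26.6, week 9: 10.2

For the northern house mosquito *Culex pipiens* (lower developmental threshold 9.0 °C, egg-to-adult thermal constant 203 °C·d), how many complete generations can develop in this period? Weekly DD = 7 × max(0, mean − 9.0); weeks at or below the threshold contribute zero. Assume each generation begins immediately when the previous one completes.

2 generations

Weekly DD (7 × max(0, T̄ − 9.0)): 77.0, 37.8, 14.0, 0.0, 103.6, 39.9, 105.7, 123.2, 8.4.
Season total = 509.6 DD.
Complete generations = ⌊509.6 / 203⌋ = 2.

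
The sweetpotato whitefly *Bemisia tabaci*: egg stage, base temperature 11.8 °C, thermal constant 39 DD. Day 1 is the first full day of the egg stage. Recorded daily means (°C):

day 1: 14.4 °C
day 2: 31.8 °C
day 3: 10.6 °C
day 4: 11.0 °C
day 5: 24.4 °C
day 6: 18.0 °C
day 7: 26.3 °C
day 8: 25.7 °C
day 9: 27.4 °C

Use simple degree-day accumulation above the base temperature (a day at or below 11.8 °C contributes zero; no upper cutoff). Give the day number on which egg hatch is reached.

day 6

Daily DD above 11.8 °C: 2.6, 20.0, 0.0, 0.0, 12.6, 6.2, 14.5, 13.9, 15.6.
Cumulative: 2.6, 22.6, 22.6, 22.6, 35.2, 41.4, 55.9, 69.8, 85.4.
The total first reaches 39 DD on day 6.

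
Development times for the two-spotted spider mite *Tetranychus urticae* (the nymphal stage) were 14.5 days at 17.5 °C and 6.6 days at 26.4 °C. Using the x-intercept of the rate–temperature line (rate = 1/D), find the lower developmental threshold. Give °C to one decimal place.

Equal thermal constants: D₁(T₁ − T_b) = D₂(T₂ − T_b).
14.5·(17.5 − T_b) = 6.6·(26.4 − T_b)
T_b = (14.5·17.5 − 6.6·26.4) / (14.5 − 6.6) = 79.51 / 7.9 = 10.065 °C ≈ 10.1 °C.

10.1 °C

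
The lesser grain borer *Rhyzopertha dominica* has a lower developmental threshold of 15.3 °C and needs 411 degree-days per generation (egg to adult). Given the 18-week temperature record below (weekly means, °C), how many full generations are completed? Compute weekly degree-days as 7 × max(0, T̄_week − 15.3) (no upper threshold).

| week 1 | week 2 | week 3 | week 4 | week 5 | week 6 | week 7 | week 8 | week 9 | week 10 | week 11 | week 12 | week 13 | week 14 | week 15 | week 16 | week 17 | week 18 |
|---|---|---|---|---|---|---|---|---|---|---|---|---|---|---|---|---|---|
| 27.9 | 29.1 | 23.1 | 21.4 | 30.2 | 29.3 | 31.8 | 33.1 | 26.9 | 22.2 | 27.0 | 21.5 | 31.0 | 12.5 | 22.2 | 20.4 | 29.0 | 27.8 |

3 generations

Weekly DD (7 × max(0, T̄ − 15.3)): 88.2, 96.6, 54.6, 42.7, 104.3, 98.0, 115.5, 124.6, 81.2, 48.3, 81.9, 43.4, 109.9, 0.0, 48.3, 35.7, 95.9, 87.5.
Season total = 1356.6 DD.
Complete generations = ⌊1356.6 / 411⌋ = 3.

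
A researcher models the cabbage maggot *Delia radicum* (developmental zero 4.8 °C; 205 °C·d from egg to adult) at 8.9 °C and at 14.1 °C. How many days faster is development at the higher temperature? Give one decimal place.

At 8.9 °C: 205 / (8.9 − 4.8) = 205 / 4.1 = 50.000 d.
At 14.1 °C: 205 / (14.1 − 4.8) = 205 / 9.3 = 22.043 d.
Difference = |50.000 − 22.043| = 27.957 ≈ 28.0 days.

28.0 days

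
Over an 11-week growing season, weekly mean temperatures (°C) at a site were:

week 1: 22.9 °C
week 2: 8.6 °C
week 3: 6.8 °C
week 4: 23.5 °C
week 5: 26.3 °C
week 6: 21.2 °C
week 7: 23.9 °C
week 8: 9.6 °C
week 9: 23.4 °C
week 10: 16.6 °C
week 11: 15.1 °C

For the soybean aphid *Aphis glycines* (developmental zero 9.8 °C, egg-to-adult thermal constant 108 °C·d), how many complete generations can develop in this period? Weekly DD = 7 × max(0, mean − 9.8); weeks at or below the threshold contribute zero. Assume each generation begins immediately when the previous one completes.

6 generations

Weekly DD (7 × max(0, T̄ − 9.8)): 91.7, 0.0, 0.0, 95.9, 115.5, 79.8, 98.7, 0.0, 95.2, 47.6, 37.1.
Season total = 661.5 DD.
Complete generations = ⌊661.5 / 108⌋ = 6.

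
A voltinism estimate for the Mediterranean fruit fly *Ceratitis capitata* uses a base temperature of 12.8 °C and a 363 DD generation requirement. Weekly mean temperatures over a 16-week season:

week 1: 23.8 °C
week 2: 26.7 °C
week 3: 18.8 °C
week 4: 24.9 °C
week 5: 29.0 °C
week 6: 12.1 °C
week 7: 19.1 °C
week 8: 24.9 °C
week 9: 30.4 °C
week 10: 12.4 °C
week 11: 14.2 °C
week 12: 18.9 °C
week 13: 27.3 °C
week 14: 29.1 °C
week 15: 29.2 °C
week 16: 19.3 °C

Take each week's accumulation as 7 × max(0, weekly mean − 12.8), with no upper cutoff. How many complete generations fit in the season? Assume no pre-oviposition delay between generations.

Weekly DD (7 × max(0, T̄ − 12.8)): 77.0, 97.3, 42.0, 84.7, 113.4, 0.0, 44.1, 84.7, 123.2, 0.0, 9.8, 42.7, 101.5, 114.1, 114.8, 45.5.
Season total = 1094.8 DD.
Complete generations = ⌊1094.8 / 363⌋ = 3.

3 generations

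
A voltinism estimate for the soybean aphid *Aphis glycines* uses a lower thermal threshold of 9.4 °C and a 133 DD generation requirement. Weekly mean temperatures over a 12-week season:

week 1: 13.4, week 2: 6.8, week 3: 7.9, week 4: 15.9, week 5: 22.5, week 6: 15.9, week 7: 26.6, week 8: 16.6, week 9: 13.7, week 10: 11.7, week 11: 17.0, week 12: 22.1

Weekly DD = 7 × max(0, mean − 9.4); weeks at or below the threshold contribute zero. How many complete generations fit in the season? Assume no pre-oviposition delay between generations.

4 generations

Weekly DD (7 × max(0, T̄ − 9.4)): 28.0, 0.0, 0.0, 45.5, 91.7, 45.5, 120.4, 50.4, 30.1, 16.1, 53.2, 88.9.
Season total = 569.8 DD.
Complete generations = ⌊569.8 / 133⌋ = 4.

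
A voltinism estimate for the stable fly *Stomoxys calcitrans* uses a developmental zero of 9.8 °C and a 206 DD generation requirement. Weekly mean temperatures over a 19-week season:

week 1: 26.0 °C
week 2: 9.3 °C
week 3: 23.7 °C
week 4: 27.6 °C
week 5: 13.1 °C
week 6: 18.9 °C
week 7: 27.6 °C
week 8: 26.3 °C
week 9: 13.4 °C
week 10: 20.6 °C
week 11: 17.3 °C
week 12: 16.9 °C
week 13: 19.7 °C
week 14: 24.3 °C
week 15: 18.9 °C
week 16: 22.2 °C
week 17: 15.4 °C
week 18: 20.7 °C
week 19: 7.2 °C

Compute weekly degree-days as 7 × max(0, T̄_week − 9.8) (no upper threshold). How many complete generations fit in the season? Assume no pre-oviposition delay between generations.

Weekly DD (7 × max(0, T̄ − 9.8)): 113.4, 0.0, 97.3, 124.6, 23.1, 63.7, 124.6, 115.5, 25.2, 75.6, 52.5, 49.7, 69.3, 101.5, 63.7, 86.8, 39.2, 76.3, 0.0.
Season total = 1302.0 DD.
Complete generations = ⌊1302.0 / 206⌋ = 6.

6 generations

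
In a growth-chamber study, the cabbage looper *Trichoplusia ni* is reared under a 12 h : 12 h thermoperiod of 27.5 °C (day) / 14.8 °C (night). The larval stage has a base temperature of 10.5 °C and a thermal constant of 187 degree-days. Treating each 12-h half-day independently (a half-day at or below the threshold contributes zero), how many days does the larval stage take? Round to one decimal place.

17.6 days

Day half: max(0, 27.5 − 10.5) × 0.5 = 17.0 × 0.5 = 8.50 DD.
Night half: max(0, 14.8 − 10.5) × 0.5 = 4.3 × 0.5 = 2.15 DD.
Per 24 h: 10.65 DD/day.
Duration = 187 / 10.65 = 17.559 ≈ 17.6 days.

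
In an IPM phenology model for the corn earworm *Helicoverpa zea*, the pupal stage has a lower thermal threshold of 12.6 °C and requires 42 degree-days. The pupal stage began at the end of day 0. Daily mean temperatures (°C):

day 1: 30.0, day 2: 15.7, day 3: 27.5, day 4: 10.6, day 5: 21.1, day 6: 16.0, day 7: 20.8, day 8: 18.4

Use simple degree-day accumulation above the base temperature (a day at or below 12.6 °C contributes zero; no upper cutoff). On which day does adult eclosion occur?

Daily DD above 12.6 °C: 17.4, 3.1, 14.9, 0.0, 8.5, 3.4, 8.2, 5.8.
Cumulative: 17.4, 20.5, 35.4, 35.4, 43.9, 47.3, 55.5, 61.3.
The total first reaches 42 DD on day 5.

day 5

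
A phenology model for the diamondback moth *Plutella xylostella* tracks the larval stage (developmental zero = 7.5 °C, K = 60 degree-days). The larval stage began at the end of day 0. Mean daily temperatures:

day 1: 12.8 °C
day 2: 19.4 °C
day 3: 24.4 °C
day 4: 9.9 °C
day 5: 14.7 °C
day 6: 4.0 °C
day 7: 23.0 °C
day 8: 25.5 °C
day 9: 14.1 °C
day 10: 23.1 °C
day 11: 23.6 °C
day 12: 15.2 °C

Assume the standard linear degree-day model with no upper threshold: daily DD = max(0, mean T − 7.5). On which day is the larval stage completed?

day 8

Daily DD above 7.5 °C: 5.3, 11.9, 16.9, 2.4, 7.2, 0.0, 15.5, 18.0, 6.6, 15.6, 16.1, 7.7.
Cumulative: 5.3, 17.2, 34.1, 36.5, 43.7, 43.7, 59.2, 77.2, 83.8, 99.4, 115.5, 123.2.
The total first reaches 60 DD on day 8.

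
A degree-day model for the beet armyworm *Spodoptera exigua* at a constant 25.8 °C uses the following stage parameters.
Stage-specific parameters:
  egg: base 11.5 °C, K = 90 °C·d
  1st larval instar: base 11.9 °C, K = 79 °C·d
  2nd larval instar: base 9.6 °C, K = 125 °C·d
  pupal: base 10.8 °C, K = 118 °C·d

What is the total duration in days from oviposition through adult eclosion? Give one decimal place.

27.6 days

egg: 90 / (25.8 − 11.5) = 90 / 14.3 = 6.294 d.
1st larval instar: 79 / (25.8 − 11.9) = 79 / 13.9 = 5.683 d.
2nd larval instar: 125 / (25.8 − 9.6) = 125 / 16.2 = 7.716 d.
pupal: 118 / (25.8 − 10.8) = 118 / 15.0 = 7.867 d.
Sum = 27.560 ≈ 27.6 days.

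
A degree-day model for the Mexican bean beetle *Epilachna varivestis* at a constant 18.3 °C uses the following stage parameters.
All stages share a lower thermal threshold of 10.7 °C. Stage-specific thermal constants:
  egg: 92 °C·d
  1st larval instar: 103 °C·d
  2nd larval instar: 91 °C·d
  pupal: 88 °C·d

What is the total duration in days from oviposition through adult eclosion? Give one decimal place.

49.2 days

Daily accumulation at 18.3 °C = 18.3 − 10.7 = 7.6 DD/day.
Total K = 92 + 103 + 91 + 88 = 374 DD.
Total duration = 374 / 7.6 = 49.211 ≈ 49.2 days.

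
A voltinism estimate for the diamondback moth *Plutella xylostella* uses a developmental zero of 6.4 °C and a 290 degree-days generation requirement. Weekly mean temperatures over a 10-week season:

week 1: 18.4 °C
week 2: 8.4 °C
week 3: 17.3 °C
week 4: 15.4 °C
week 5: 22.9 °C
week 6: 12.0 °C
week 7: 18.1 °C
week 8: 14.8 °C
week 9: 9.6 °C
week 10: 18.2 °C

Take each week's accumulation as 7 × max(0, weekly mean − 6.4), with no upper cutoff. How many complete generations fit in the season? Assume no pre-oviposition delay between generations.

2 generations

Weekly DD (7 × max(0, T̄ − 6.4)): 84.0, 14.0, 76.3, 63.0, 115.5, 39.2, 81.9, 58.8, 22.4, 82.6.
Season total = 637.7 DD.
Complete generations = ⌊637.7 / 290⌋ = 2.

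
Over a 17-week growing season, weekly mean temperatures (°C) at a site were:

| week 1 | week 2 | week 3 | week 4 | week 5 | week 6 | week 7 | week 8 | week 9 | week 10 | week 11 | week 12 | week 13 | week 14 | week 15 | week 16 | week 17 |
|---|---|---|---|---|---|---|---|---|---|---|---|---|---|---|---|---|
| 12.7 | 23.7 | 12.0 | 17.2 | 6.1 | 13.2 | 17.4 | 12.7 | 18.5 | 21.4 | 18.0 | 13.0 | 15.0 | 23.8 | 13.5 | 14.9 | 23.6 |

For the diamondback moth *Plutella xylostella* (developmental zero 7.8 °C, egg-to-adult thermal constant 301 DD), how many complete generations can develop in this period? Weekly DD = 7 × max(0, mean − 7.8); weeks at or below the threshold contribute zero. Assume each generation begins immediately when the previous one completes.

3 generations

Weekly DD (7 × max(0, T̄ − 7.8)): 34.3, 111.3, 29.4, 65.8, 0.0, 37.8, 67.2, 34.3, 74.9, 95.2, 71.4, 36.4, 50.4, 112.0, 39.9, 49.7, 110.6.
Season total = 1020.6 DD.
Complete generations = ⌊1020.6 / 301⌋ = 3.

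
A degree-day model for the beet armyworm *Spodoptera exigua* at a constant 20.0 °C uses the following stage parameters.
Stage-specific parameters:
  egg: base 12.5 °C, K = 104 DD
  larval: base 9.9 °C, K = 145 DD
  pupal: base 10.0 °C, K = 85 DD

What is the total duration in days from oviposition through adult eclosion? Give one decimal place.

egg: 104 / (20.0 − 12.5) = 104 / 7.5 = 13.867 d.
larval: 145 / (20.0 − 9.9) = 145 / 10.1 = 14.356 d.
pupal: 85 / (20.0 − 10.0) = 85 / 10.0 = 8.500 d.
Sum = 36.723 ≈ 36.7 days.

36.7 days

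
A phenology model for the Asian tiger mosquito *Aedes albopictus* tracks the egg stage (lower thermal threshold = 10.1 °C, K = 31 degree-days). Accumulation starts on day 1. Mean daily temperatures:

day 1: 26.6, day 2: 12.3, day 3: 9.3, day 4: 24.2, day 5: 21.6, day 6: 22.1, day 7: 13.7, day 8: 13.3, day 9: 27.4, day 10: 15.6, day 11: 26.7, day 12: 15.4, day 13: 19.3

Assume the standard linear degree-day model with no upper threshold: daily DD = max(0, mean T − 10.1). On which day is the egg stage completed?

day 4

Daily DD above 10.1 °C: 16.5, 2.2, 0.0, 14.1, 11.5, 12.0, 3.6, 3.2, 17.3, 5.5, 16.6, 5.3, 9.2.
Cumulative: 16.5, 18.7, 18.7, 32.8, 44.3, 56.3, 59.9, 63.1, 80.4, 85.9, 102.5, 107.8, 117.0.
The total first reaches 31 DD on day 4.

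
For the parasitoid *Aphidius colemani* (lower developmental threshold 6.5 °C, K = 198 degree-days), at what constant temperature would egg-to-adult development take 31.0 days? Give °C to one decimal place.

Required daily accumulation = 198 / 31.0 = 6.387 DD/day.
T = T_base + 6.387 = 6.5 + 6.387 = 12.887 ≈ 12.9 °C.

12.9 °C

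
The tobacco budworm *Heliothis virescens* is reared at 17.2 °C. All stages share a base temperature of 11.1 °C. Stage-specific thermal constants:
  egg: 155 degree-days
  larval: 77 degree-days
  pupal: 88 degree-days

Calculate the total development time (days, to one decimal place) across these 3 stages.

52.5 days

Daily accumulation at 17.2 °C = 17.2 − 11.1 = 6.1 DD/day.
Total K = 155 + 77 + 88 = 320 DD.
Total duration = 320 / 6.1 = 52.459 ≈ 52.5 days.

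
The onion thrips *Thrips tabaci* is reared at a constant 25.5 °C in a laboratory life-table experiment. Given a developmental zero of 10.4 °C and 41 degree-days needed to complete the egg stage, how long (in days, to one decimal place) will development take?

Daily accumulation = 25.5 − 10.4 = 15.1 DD/day.
Duration = 41 / 15.1 = 2.715 ≈ 2.7 days.

2.7 days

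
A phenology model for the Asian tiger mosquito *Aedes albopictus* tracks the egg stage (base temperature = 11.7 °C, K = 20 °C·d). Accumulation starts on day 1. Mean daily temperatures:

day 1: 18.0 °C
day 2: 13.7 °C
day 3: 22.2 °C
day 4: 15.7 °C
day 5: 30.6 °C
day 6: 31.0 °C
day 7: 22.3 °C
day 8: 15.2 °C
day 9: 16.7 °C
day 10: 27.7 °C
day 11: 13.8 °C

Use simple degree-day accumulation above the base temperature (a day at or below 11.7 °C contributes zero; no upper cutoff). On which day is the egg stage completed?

Daily DD above 11.7 °C: 6.3, 2.0, 10.5, 4.0, 18.9, 19.3, 10.6, 3.5, 5.0, 16.0, 2.1.
Cumulative: 6.3, 8.3, 18.8, 22.8, 41.7, 61.0, 71.6, 75.1, 80.1, 96.1, 98.2.
The total first reaches 20 DD on day 4.

day 4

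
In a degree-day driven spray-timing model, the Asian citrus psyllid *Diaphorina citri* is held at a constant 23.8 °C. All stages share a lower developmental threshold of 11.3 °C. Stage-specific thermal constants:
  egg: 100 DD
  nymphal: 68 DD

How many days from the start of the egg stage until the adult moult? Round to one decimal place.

13.4 days

Daily accumulation at 23.8 °C = 23.8 − 11.3 = 12.5 DD/day.
Total K = 100 + 68 = 168 DD.
Total duration = 168 / 12.5 = 13.440 ≈ 13.4 days.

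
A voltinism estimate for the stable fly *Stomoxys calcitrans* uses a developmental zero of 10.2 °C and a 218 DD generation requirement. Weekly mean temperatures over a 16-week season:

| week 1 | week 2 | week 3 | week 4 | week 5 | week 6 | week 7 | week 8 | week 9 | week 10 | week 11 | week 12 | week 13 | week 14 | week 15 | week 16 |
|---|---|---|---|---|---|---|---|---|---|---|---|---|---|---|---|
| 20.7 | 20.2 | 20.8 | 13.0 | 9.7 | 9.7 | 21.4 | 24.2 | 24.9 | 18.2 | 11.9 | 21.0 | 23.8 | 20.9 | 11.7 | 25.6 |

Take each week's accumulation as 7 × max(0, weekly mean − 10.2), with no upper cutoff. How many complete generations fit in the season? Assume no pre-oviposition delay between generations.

Weekly DD (7 × max(0, T̄ − 10.2)): 73.5, 70.0, 74.2, 19.6, 0.0, 0.0, 78.4, 98.0, 102.9, 56.0, 11.9, 75.6, 95.2, 74.9, 10.5, 107.8.
Season total = 948.5 DD.
Complete generations = ⌊948.5 / 218⌋ = 4.

4 generations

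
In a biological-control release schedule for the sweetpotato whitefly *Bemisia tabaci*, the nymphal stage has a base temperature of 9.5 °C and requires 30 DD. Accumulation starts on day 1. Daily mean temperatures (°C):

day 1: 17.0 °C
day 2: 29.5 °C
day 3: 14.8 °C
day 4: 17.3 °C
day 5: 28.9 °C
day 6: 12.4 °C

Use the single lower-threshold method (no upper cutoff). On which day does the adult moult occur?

day 3

Daily DD above 9.5 °C: 7.5, 20.0, 5.3, 7.8, 19.4, 2.9.
Cumulative: 7.5, 27.5, 32.8, 40.6, 60.0, 62.9.
The total first reaches 30 DD on day 3.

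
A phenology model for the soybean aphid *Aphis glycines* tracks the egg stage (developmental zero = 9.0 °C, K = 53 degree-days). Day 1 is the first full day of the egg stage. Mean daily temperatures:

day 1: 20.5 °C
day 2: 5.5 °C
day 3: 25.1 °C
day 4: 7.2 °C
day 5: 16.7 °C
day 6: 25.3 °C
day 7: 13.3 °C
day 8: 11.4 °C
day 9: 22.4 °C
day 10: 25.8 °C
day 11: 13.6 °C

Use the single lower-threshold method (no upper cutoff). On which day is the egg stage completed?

Daily DD above 9.0 °C: 11.5, 0.0, 16.1, 0.0, 7.7, 16.3, 4.3, 2.4, 13.4, 16.8, 4.6.
Cumulative: 11.5, 11.5, 27.6, 27.6, 35.3, 51.6, 55.9, 58.3, 71.7, 88.5, 93.1.
The total first reaches 53 DD on day 7.

day 7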